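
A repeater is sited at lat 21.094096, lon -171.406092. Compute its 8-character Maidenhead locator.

AL41hc12

Shift to the Maidenhead origin (180°W, 90°S): lon 8.59391, lat 111.09410.
Field: lon ⌊8.59391/20⌋ = 0 → A; lat ⌊111.09410/10⌋ = 11 → L.
Square: lon ⌊8.59391/2⌋ = 4; lat ⌊1.09410/1⌋ = 1.
Subsquare: lon ⌊0.59391/0.0833333⌋ = 7 → h; lat ⌊0.09410/0.0416667⌋ = 2 → c.
Extended square: lon ⌊0.01057/0.00833333⌋ = 1; lat ⌊0.01076/0.00416667⌋ = 2.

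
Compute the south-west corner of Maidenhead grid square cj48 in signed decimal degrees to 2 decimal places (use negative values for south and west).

8.00, -132.00

Field C=2, J=9: +2·20° lon, +9·10° lat → SW at lon -140°, lat 0°.
Square 4, 8: +4·2° lon, +8·1° lat → SW at lon -132°, lat 8°.
latitude 8.00, longitude -132.00.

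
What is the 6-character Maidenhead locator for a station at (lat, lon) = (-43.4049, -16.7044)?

IE16po

Shift to the Maidenhead origin (180°W, 90°S): lon 163.2956, lat 46.5951.
Field: 163.2956/20 → 8 → I, 46.5951/10 → 4 → E; chars IE.
Square: 3.2956/2 → 1, 6.5951/1 → 6; chars 16.
Subsquare: 1.2956/0.0833333 → 15 → p, 0.5951/0.0416667 → 14 → o; chars po.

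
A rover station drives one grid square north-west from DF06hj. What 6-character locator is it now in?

DF06gk

Longitude subsquare h = 7; −1 → 6 = g.
Latitude subsquare j = 9; +1 → 10 = k.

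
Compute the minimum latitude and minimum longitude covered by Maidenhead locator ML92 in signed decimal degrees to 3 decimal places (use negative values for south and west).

22.000, 78.000

Field M=12, L=11: +12·20° lon, +11·10° lat → SW at lon 60°, lat 20°.
Square 9, 2: +9·2° lon, +2·1° lat → SW at lon 78°, lat 22°.
latitude 22.000, longitude 78.000.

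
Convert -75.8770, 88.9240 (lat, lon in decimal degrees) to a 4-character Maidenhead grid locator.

NB44

Offset from 180°W / 90°S: lon 268.92°, lat 14.12°.
Field (20°×10°, letters A–R): lon ⌊268.92/20⌋ = 13 → N; lat ⌊14.12/10⌋ = 1 → B.
Square (2°×1°, digits 0–9): lon ⌊8.92/2⌋ = 4; lat ⌊4.12/1⌋ = 4.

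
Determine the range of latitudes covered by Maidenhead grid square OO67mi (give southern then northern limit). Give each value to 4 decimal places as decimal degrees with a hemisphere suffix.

Field O=14, O=14: +14·20° lon, +14·10° lat → SW at lon 100°, lat 50°.
Square 6, 7: +6·2° lon, +7·1° lat → SW at lon 112°, lat 57°.
Subsquare m=12, i=8: +12·0.0833333° lon, +8·0.0416667° lat → SW at lon 113°, lat 57.3333°.
Cell spans 0.0833333° lon × 0.0416667° lat.
south 57.3333° N, north 57.3750° N.

57.3333° N, 57.3750° N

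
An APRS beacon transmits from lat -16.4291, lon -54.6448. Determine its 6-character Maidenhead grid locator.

Add 180° to longitude and 90° to latitude: 125.3552, 73.5709.
Field (20°×10°, letters A–R): lon ⌊125.3552/20⌋ = 6 → G; lat ⌊73.5709/10⌋ = 7 → H.
Square (2°×1°, digits 0–9): lon ⌊5.3552/2⌋ = 2; lat ⌊3.5709/1⌋ = 3.
Subsquare (5′×2.5′, letters a–x): lon ⌊1.3552/0.0833333⌋ = 16 → q; lat ⌊0.5709/0.0416667⌋ = 13 → n.

GH23qn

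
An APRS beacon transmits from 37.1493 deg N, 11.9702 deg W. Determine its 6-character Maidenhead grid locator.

IM47ad

Shift to the Maidenhead origin (180°W, 90°S): lon 168.0298, lat 127.1493.
Field: 168.0298/20 → 8 → I, 127.1493/10 → 12 → M; chars IM.
Square: 8.0298/2 → 4, 7.1493/1 → 7; chars 47.
Subsquare: 0.0298/0.0833333 → 0 → a, 0.1493/0.0416667 → 3 → d; chars ad.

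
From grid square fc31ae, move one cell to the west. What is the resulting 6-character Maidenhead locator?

FC21xe

Longitude subsquare a = 0; −1 → -1, wraps to 23 = x, carry into square.
Longitude square 3; −1 → 2.
The latitude characters are unchanged.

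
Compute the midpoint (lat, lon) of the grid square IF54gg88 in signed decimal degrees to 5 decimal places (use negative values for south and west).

Field I=8, F=5: +8·20° lon, +5·10° lat → SW at lon -20°, lat -40°.
Square 5, 4: +5·2° lon, +4·1° lat → SW at lon -10°, lat -36°.
Subsquare g=6, g=6: +6·0.0833333° lon, +6·0.0416667° lat → SW at lon -9.5°, lat -35.75°.
Extended square 8, 8: +8·0.00833333° lon, +8·0.00416667° lat → SW at lon -9.43333°, lat -35.7167°.
Cell spans 0.00833333° lon × 0.00416667° lat. Centre is SW corner plus half of each.
latitude -35.71458, longitude -9.42917.

-35.71458, -9.42917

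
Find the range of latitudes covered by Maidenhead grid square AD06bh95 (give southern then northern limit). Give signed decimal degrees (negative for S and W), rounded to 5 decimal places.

-53.68750, -53.68333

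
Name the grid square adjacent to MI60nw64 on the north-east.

MI60nw75

Longitude extended square 6; +1 → 7.
Latitude extended square 4; +1 → 5.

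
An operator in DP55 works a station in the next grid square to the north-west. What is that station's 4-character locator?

Longitude square 5; −1 → 4.
Latitude square 5; +1 → 6.

DP46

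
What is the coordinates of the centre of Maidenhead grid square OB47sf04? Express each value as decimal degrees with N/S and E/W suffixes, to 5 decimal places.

72.77292° S, 109.50417° E

Field O=14, B=1: +14·20° lon, +1·10° lat → SW at lon 100°, lat -80°.
Square 4, 7: +4·2° lon, +7·1° lat → SW at lon 108°, lat -73°.
Subsquare s=18, f=5: +18·0.0833333° lon, +5·0.0416667° lat → SW at lon 109.5°, lat -72.7917°.
Extended square 0, 4: +0·0.00833333° lon, +4·0.00416667° lat → SW at lon 109.5°, lat -72.775°.
Cell spans 0.00833333° lon × 0.00416667° lat. Centre is SW corner plus half of each.
latitude 72.77292° S, longitude 109.50417° E.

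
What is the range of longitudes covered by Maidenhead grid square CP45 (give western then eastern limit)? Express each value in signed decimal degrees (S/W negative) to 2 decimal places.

-132.00, -130.00

Field C=2, P=15: +2·20° lon, +15·10° lat → SW at lon -140°, lat 60°.
Square 4, 5: +4·2° lon, +5·1° lat → SW at lon -132°, lat 65°.
Cell spans 2° lon × 1° lat.
west -132.00, east -130.00.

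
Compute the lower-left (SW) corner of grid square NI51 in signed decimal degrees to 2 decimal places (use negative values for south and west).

Field N=13, I=8: +13·20° lon, +8·10° lat → SW at lon 80°, lat -10°.
Square 5, 1: +5·2° lon, +1·1° lat → SW at lon 90°, lat -9°.
latitude -9.00, longitude 90.00.

-9.00, 90.00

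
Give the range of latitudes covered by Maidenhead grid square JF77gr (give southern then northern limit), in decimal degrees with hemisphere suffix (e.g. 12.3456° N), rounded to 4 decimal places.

Field J=9, F=5: +9·20° lon, +5·10° lat → SW at lon 0°, lat -40°.
Square 7, 7: +7·2° lon, +7·1° lat → SW at lon 14°, lat -33°.
Subsquare g=6, r=17: +6·0.0833333° lon, +17·0.0416667° lat → SW at lon 14.5°, lat -32.2917°.
Cell spans 0.0833333° lon × 0.0416667° lat.
south 32.2917° S, north 32.2500° S.

32.2917° S, 32.2500° S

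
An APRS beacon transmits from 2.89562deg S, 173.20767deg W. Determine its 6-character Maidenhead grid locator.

Offset from 180°W / 90°S: lon 6.7923°, lat 87.1044°.
Field: lon ⌊6.7923/20⌋ = 0 → A; lat ⌊87.1044/10⌋ = 8 → I.
Square: lon ⌊6.7923/2⌋ = 3; lat ⌊7.1044/1⌋ = 7.
Subsquare: lon ⌊0.7923/0.0833333⌋ = 9 → j; lat ⌊0.1044/0.0416667⌋ = 2 → c.

AI37jc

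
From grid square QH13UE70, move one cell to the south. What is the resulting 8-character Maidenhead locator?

Latitude extended square 0; −1 → -1, wraps to 9, carry into subsquare.
Latitude subsquare e = 4; −1 → 3 = d.
The longitude characters are unchanged.

QH13ud79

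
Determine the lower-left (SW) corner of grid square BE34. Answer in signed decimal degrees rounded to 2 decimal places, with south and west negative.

-46.00, -154.00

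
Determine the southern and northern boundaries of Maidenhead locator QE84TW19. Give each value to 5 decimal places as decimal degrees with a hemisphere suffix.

45.04583° S, 45.04167° S

Field Q=16, E=4: +16·20° lon, +4·10° lat → SW at lon 140°, lat -50°.
Square 8, 4: +8·2° lon, +4·1° lat → SW at lon 156°, lat -46°.
Subsquare t=19, w=22: +19·0.0833333° lon, +22·0.0416667° lat → SW at lon 157.583°, lat -45.0833°.
Extended square 1, 9: +1·0.00833333° lon, +9·0.00416667° lat → SW at lon 157.592°, lat -45.0458°.
Cell spans 0.00833333° lon × 0.00416667° lat.
south 45.04583° S, north 45.04167° S.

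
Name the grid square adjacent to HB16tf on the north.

Latitude subsquare f = 5; +1 → 6 = g.
The longitude characters are unchanged.

HB16tg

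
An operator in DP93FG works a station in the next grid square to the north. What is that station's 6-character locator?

Latitude subsquare g = 6; +1 → 7 = h.
The longitude characters are unchanged.

DP93fh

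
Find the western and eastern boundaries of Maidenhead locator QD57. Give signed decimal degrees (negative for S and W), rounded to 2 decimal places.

Field Q=16, D=3: +16·20° lon, +3·10° lat → SW at lon 140°, lat -60°.
Square 5, 7: +5·2° lon, +7·1° lat → SW at lon 150°, lat -53°.
Cell spans 2° lon × 1° lat.
west 150.00, east 152.00.

150.00, 152.00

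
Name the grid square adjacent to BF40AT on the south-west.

BF30xs

Longitude subsquare a = 0; −1 → -1, wraps to 23 = x, carry into square.
Longitude square 4; −1 → 3.
Latitude subsquare t = 19; −1 → 18 = s.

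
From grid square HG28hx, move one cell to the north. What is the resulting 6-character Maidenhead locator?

HG29ha

Latitude subsquare x = 23; +1 → 24, wraps to 0 = a, carry into square.
Latitude square 8; +1 → 9.
The longitude characters are unchanged.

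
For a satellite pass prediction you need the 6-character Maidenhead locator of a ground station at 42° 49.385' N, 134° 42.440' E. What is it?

Offset from 180°W / 90°S: lon 314.7073°, lat 132.8231°.
Field: 314.7073/20 → 15 → P, 132.8231/10 → 13 → N; chars PN.
Square: 14.7073/2 → 7, 2.8231/1 → 2; chars 72.
Subsquare: 0.7073/0.0833333 → 8 → i, 0.8231/0.0416667 → 19 → t; chars it.

PN72it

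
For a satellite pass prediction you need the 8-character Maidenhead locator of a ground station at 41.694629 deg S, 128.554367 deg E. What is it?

PE48gh63

Shift to the Maidenhead origin (180°W, 90°S): lon 308.55437, lat 48.30537.
Field: 308.55437/20 → 15 → P, 48.30537/10 → 4 → E; chars PE.
Square: 8.55437/2 → 4, 8.30537/1 → 8; chars 48.
Subsquare: 0.55437/0.0833333 → 6 → g, 0.30537/0.0416667 → 7 → h; chars gh.
Extended square: 0.05437/0.00833333 → 6, 0.01370/0.00416667 → 3; chars 63.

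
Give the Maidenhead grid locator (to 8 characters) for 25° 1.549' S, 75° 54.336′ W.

Offset from 180°W / 90°S: lon 104.09440°, lat 64.97418°.
Field (20°×10°, letters A–R): lon ⌊104.09440/20⌋ = 5 → F; lat ⌊64.97418/10⌋ = 6 → G.
Square (2°×1°, digits 0–9): lon ⌊4.09440/2⌋ = 2; lat ⌊4.97418/1⌋ = 4.
Subsquare (5′×2.5′, letters a–x): lon ⌊0.09440/0.0833333⌋ = 1 → b; lat ⌊0.97418/0.0416667⌋ = 23 → x.
Extended square (30″×15″, digits 0–9): lon ⌊0.01107/0.00833333⌋ = 1; lat ⌊0.01585/0.00416667⌋ = 3.

FG24bx13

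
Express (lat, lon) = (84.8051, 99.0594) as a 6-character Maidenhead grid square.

Shift to the Maidenhead origin (180°W, 90°S): lon 279.0594, lat 174.8051.
Field: 279.0594/20 → 13 → N, 174.8051/10 → 17 → R; chars NR.
Square: 19.0594/2 → 9, 4.8051/1 → 4; chars 94.
Subsquare: 1.0594/0.0833333 → 12 → m, 0.8051/0.0416667 → 19 → t; chars mt.

NR94mt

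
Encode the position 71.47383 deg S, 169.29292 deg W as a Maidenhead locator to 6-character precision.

AB58im

Offset from 180°W / 90°S: lon 10.7071°, lat 18.5262°.
Field: lon ⌊10.7071/20⌋ = 0 → A; lat ⌊18.5262/10⌋ = 1 → B.
Square: lon ⌊10.7071/2⌋ = 5; lat ⌊8.5262/1⌋ = 8.
Subsquare: lon ⌊0.7071/0.0833333⌋ = 8 → i; lat ⌊0.5262/0.0416667⌋ = 12 → m.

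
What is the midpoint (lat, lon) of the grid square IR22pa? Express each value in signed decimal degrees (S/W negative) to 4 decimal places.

82.0208, -14.7083

Field I=8, R=17: +8·20° lon, +17·10° lat → SW at lon -20°, lat 80°.
Square 2, 2: +2·2° lon, +2·1° lat → SW at lon -16°, lat 82°.
Subsquare p=15, a=0: +15·0.0833333° lon, +0·0.0416667° lat → SW at lon -14.75°, lat 82°.
Cell spans 0.0833333° lon × 0.0416667° lat. Centre is SW corner plus half of each.
latitude 82.0208, longitude -14.7083.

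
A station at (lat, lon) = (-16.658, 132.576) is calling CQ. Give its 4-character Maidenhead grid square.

PH63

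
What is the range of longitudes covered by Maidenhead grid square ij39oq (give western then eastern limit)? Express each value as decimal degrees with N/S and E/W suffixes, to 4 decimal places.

Field I=8, J=9: +8·20° lon, +9·10° lat → SW at lon -20°, lat 0°.
Square 3, 9: +3·2° lon, +9·1° lat → SW at lon -14°, lat 9°.
Subsquare o=14, q=16: +14·0.0833333° lon, +16·0.0416667° lat → SW at lon -12.8333°, lat 9.66667°.
Cell spans 0.0833333° lon × 0.0416667° lat.
west 12.8333° W, east 12.7500° W.

12.8333° W, 12.7500° W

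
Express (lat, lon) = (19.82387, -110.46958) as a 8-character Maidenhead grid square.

Offset from 180°W / 90°S: lon 69.53042°, lat 109.82387°.
Field (20°×10°, letters A–R): lon ⌊69.53042/20⌋ = 3 → D; lat ⌊109.82387/10⌋ = 10 → K.
Square (2°×1°, digits 0–9): lon ⌊9.53042/2⌋ = 4; lat ⌊9.82387/1⌋ = 9.
Subsquare (5′×2.5′, letters a–x): lon ⌊1.53042/0.0833333⌋ = 18 → s; lat ⌊0.82387/0.0416667⌋ = 19 → t.
Extended square (30″×15″, digits 0–9): lon ⌊0.03042/0.00833333⌋ = 3; lat ⌊0.03220/0.00416667⌋ = 7.

DK49st37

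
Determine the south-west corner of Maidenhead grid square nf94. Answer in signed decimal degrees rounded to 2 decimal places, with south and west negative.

Field N=13, F=5: +13·20° lon, +5·10° lat → SW at lon 80°, lat -40°.
Square 9, 4: +9·2° lon, +4·1° lat → SW at lon 98°, lat -36°.
latitude -36.00, longitude 98.00.

-36.00, 98.00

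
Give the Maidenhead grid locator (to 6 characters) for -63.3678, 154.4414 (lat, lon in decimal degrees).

Shift to the Maidenhead origin (180°W, 90°S): lon 334.4414, lat 26.6322.
Field (20°×10°, letters A–R): lon ⌊334.4414/20⌋ = 16 → Q; lat ⌊26.6322/10⌋ = 2 → C.
Square (2°×1°, digits 0–9): lon ⌊14.4414/2⌋ = 7; lat ⌊6.6322/1⌋ = 6.
Subsquare (5′×2.5′, letters a–x): lon ⌊0.4414/0.0833333⌋ = 5 → f; lat ⌊0.6322/0.0416667⌋ = 15 → p.

QC76fp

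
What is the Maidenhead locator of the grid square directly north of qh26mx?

Latitude subsquare x = 23; +1 → 24, wraps to 0 = a, carry into square.
Latitude square 6; +1 → 7.
The longitude characters are unchanged.

QH27ma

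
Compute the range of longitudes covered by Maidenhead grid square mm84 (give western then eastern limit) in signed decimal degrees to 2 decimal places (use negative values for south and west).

Field M=12, M=12: +12·20° lon, +12·10° lat → SW at lon 60°, lat 30°.
Square 8, 4: +8·2° lon, +4·1° lat → SW at lon 76°, lat 34°.
Cell spans 2° lon × 1° lat.
west 76.00, east 78.00.

76.00, 78.00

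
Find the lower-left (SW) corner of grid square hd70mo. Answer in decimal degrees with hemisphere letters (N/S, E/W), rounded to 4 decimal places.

59.4167° S, 25.0000° W

Field H=7, D=3: +7·20° lon, +3·10° lat → SW at lon -40°, lat -60°.
Square 7, 0: +7·2° lon, +0·1° lat → SW at lon -26°, lat -60°.
Subsquare m=12, o=14: +12·0.0833333° lon, +14·0.0416667° lat → SW at lon -25°, lat -59.4167°.
latitude 59.4167° S, longitude 25.0000° W.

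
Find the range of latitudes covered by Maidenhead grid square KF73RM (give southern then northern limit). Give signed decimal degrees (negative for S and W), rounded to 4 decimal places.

-36.5000, -36.4583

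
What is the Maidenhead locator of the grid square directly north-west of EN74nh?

Longitude subsquare n = 13; −1 → 12 = m.
Latitude subsquare h = 7; +1 → 8 = i.

EN74mi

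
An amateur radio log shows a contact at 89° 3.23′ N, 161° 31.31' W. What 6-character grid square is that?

Offset from 180°W / 90°S: lon 18.4782°, lat 179.0538°.
Field: 18.4782/20 → 0 → A, 179.0538/10 → 17 → R; chars AR.
Square: 18.4782/2 → 9, 9.0538/1 → 9; chars 99.
Subsquare: 0.4782/0.0833333 → 5 → f, 0.0538/0.0416667 → 1 → b; chars fb.

AR99fb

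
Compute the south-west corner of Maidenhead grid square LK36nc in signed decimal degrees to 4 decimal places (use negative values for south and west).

Field L=11, K=10: +11·20° lon, +10·10° lat → SW at lon 40°, lat 10°.
Square 3, 6: +3·2° lon, +6·1° lat → SW at lon 46°, lat 16°.
Subsquare n=13, c=2: +13·0.0833333° lon, +2·0.0416667° lat → SW at lon 47.0833°, lat 16.0833°.
latitude 16.0833, longitude 47.0833.

16.0833, 47.0833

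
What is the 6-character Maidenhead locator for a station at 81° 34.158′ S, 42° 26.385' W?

GA88sk

Add 180° to longitude and 90° to latitude: 137.5602, 8.4307.
Field: lon ⌊137.5602/20⌋ = 6 → G; lat ⌊8.4307/10⌋ = 0 → A.
Square: lon ⌊17.5602/2⌋ = 8; lat ⌊8.4307/1⌋ = 8.
Subsquare: lon ⌊1.5602/0.0833333⌋ = 18 → s; lat ⌊0.4307/0.0416667⌋ = 10 → k.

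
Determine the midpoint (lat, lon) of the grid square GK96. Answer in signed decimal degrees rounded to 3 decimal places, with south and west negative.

Field G=6, K=10: +6·20° lon, +10·10° lat → SW at lon -60°, lat 10°.
Square 9, 6: +9·2° lon, +6·1° lat → SW at lon -42°, lat 16°.
Cell spans 2° lon × 1° lat. Centre is SW corner plus half of each.
latitude 16.500, longitude -41.000.

16.500, -41.000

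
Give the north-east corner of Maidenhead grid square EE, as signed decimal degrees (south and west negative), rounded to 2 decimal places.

Field E=4, E=4: +4·20° lon, +4·10° lat → SW at lon -100°, lat -50°.
Cell spans 20° lon × 10° lat. NE corner is SW corner plus one full cell.
latitude -40.00, longitude -80.00.

-40.00, -80.00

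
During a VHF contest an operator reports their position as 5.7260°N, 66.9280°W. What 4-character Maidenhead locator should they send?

Shift to the Maidenhead origin (180°W, 90°S): lon 113.07, lat 95.73.
Field (20°×10°, letters A–R): 113.07/20 → 5 → F, 95.73/10 → 9 → J; chars FJ.
Square (2°×1°, digits 0–9): 13.07/2 → 6, 5.73/1 → 5; chars 65.

FJ65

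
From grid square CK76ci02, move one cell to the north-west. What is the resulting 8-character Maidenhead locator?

CK76bi93

Longitude extended square 0; −1 → -1, wraps to 9, carry into subsquare.
Longitude subsquare c = 2; −1 → 1 = b.
Latitude extended square 2; +1 → 3.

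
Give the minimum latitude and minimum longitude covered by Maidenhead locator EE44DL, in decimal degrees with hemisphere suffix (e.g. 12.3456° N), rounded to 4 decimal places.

Field E=4, E=4: +4·20° lon, +4·10° lat → SW at lon -100°, lat -50°.
Square 4, 4: +4·2° lon, +4·1° lat → SW at lon -92°, lat -46°.
Subsquare d=3, l=11: +3·0.0833333° lon, +11·0.0416667° lat → SW at lon -91.75°, lat -45.5417°.
latitude 45.5417° S, longitude 91.7500° W.

45.5417° S, 91.7500° W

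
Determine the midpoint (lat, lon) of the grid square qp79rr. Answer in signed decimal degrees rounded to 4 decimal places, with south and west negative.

69.7292, 155.4583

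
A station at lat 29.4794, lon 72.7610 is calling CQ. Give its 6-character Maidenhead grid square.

Shift to the Maidenhead origin (180°W, 90°S): lon 252.7610, lat 119.4794.
Field (20°×10°, letters A–R): lon ⌊252.7610/20⌋ = 12 → M; lat ⌊119.4794/10⌋ = 11 → L.
Square (2°×1°, digits 0–9): lon ⌊12.7610/2⌋ = 6; lat ⌊9.4794/1⌋ = 9.
Subsquare (5′×2.5′, letters a–x): lon ⌊0.7610/0.0833333⌋ = 9 → j; lat ⌊0.4794/0.0416667⌋ = 11 → l.

ML69jl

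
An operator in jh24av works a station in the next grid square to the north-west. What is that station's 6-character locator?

JH14xw

Longitude subsquare a = 0; −1 → -1, wraps to 23 = x, carry into square.
Longitude square 2; −1 → 1.
Latitude subsquare v = 21; +1 → 22 = w.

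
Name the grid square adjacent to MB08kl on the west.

MB08jl

Longitude subsquare k = 10; −1 → 9 = j.
The latitude characters are unchanged.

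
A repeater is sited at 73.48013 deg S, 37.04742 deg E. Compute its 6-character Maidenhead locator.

KB86mm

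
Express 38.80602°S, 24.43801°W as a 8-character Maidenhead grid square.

Add 180° to longitude and 90° to latitude: 155.56199, 51.19398.
Field: lon ⌊155.56199/20⌋ = 7 → H; lat ⌊51.19398/10⌋ = 5 → F.
Square: lon ⌊15.56199/2⌋ = 7; lat ⌊1.19398/1⌋ = 1.
Subsquare: lon ⌊1.56199/0.0833333⌋ = 18 → s; lat ⌊0.19398/0.0416667⌋ = 4 → e.
Extended square: lon ⌊0.06199/0.00833333⌋ = 7; lat ⌊0.02731/0.00416667⌋ = 6.

HF71se76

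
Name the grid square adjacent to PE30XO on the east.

PE40ao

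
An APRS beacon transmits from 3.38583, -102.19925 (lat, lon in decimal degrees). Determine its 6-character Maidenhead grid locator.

DJ83vj

Add 180° to longitude and 90° to latitude: 77.8007, 93.3858.
Field (20°×10°, letters A–R): lon ⌊77.8007/20⌋ = 3 → D; lat ⌊93.3858/10⌋ = 9 → J.
Square (2°×1°, digits 0–9): lon ⌊17.8007/2⌋ = 8; lat ⌊3.3858/1⌋ = 3.
Subsquare (5′×2.5′, letters a–x): lon ⌊1.8007/0.0833333⌋ = 21 → v; lat ⌊0.3858/0.0416667⌋ = 9 → j.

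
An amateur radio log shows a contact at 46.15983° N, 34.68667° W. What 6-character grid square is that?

Add 180° to longitude and 90° to latitude: 145.3133, 136.1598.
Field: 145.3133/20 → 7 → H, 136.1598/10 → 13 → N; chars HN.
Square: 5.3133/2 → 2, 6.1598/1 → 6; chars 26.
Subsquare: 1.3133/0.0833333 → 15 → p, 0.1598/0.0416667 → 3 → d; chars pd.

HN26pd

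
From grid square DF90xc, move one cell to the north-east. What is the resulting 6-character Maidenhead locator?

EF00ad

Longitude subsquare x = 23; +1 → 24, wraps to 0 = a, carry into square.
Longitude square 9; +1 → 10, wraps to 0, carry into field.
Longitude field D = 3; +1 → 4 = E.
Latitude subsquare c = 2; +1 → 3 = d.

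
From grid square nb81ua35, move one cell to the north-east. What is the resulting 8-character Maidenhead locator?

NB81ua46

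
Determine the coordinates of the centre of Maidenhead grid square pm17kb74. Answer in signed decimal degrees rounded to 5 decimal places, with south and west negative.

37.06042, 122.89583

Field P=15, M=12: +15·20° lon, +12·10° lat → SW at lon 120°, lat 30°.
Square 1, 7: +1·2° lon, +7·1° lat → SW at lon 122°, lat 37°.
Subsquare k=10, b=1: +10·0.0833333° lon, +1·0.0416667° lat → SW at lon 122.833°, lat 37.0417°.
Extended square 7, 4: +7·0.00833333° lon, +4·0.00416667° lat → SW at lon 122.892°, lat 37.0583°.
Cell spans 0.00833333° lon × 0.00416667° lat. Centre is SW corner plus half of each.
latitude 37.06042, longitude 122.89583.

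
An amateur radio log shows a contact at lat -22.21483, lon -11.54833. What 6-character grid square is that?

IG47fs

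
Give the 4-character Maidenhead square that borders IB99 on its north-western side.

IC80

Longitude square 9; −1 → 8.
Latitude square 9; +1 → 10, wraps to 0, carry into field.
Latitude field B = 1; +1 → 2 = C.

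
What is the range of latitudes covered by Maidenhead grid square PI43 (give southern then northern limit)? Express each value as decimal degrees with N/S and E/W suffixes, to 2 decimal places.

7.00° S, 6.00° S

Field P=15, I=8: +15·20° lon, +8·10° lat → SW at lon 120°, lat -10°.
Square 4, 3: +4·2° lon, +3·1° lat → SW at lon 128°, lat -7°.
Cell spans 2° lon × 1° lat.
south 7.00° S, north 6.00° S.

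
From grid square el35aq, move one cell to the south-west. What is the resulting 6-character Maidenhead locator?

EL25xp

Longitude subsquare a = 0; −1 → -1, wraps to 23 = x, carry into square.
Longitude square 3; −1 → 2.
Latitude subsquare q = 16; −1 → 15 = p.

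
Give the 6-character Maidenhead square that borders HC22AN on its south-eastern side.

HC22bm

Longitude subsquare a = 0; +1 → 1 = b.
Latitude subsquare n = 13; −1 → 12 = m.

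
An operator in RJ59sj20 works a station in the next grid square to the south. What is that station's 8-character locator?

RJ59si29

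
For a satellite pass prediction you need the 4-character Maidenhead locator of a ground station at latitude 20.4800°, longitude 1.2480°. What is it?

Offset from 180°W / 90°S: lon 181.25°, lat 110.48°.
Field (20°×10°, letters A–R): 181.25/20 → 9 → J, 110.48/10 → 11 → L; chars JL.
Square (2°×1°, digits 0–9): 1.25/2 → 0, 0.48/1 → 0; chars 00.

JL00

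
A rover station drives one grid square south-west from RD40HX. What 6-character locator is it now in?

RD40gw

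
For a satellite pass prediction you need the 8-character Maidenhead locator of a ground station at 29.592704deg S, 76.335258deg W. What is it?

FG10tj97

Add 180° to longitude and 90° to latitude: 103.66474, 60.40730.
Field: 103.66474/20 → 5 → F, 60.40730/10 → 6 → G; chars FG.
Square: 3.66474/2 → 1, 0.40730/1 → 0; chars 10.
Subsquare: 1.66474/0.0833333 → 19 → t, 0.40730/0.0416667 → 9 → j; chars tj.
Extended square: 0.08141/0.00833333 → 9, 0.03230/0.00416667 → 7; chars 97.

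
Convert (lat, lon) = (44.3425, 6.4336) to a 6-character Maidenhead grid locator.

JN34fi

Shift to the Maidenhead origin (180°W, 90°S): lon 186.4336, lat 134.3425.
Field: lon ⌊186.4336/20⌋ = 9 → J; lat ⌊134.3425/10⌋ = 13 → N.
Square: lon ⌊6.4336/2⌋ = 3; lat ⌊4.3425/1⌋ = 4.
Subsquare: lon ⌊0.4336/0.0833333⌋ = 5 → f; lat ⌊0.3425/0.0416667⌋ = 8 → i.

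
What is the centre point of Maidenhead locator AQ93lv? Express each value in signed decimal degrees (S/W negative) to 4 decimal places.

Field A=0, Q=16: +0·20° lon, +16·10° lat → SW at lon -180°, lat 70°.
Square 9, 3: +9·2° lon, +3·1° lat → SW at lon -162°, lat 73°.
Subsquare l=11, v=21: +11·0.0833333° lon, +21·0.0416667° lat → SW at lon -161.083°, lat 73.875°.
Cell spans 0.0833333° lon × 0.0416667° lat. Centre is SW corner plus half of each.
latitude 73.8958, longitude -161.0417.

73.8958, -161.0417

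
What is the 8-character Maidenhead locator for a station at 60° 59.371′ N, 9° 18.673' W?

IP50ix27

Offset from 180°W / 90°S: lon 170.68878°, lat 150.98952°.
Field: 170.68878/20 → 8 → I, 150.98952/10 → 15 → P; chars IP.
Square: 10.68878/2 → 5, 0.98952/1 → 0; chars 50.
Subsquare: 0.68878/0.0833333 → 8 → i, 0.98952/0.0416667 → 23 → x; chars ix.
Extended square: 0.02212/0.00833333 → 2, 0.03118/0.00416667 → 7; chars 27.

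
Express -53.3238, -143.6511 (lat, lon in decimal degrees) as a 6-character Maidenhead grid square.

BD86eq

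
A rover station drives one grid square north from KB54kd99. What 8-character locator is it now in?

KB54ke90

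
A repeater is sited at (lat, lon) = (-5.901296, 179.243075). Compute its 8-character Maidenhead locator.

Add 180° to longitude and 90° to latitude: 359.24307, 84.09870.
Field (20°×10°, letters A–R): 359.24307/20 → 17 → R, 84.09870/10 → 8 → I; chars RI.
Square (2°×1°, digits 0–9): 19.24307/2 → 9, 4.09870/1 → 4; chars 94.
Subsquare (5′×2.5′, letters a–x): 1.24307/0.0833333 → 14 → o, 0.09870/0.0416667 → 2 → c; chars oc.
Extended square (30″×15″, digits 0–9): 0.07641/0.00833333 → 9, 0.01537/0.00416667 → 3; chars 93.

RI94oc93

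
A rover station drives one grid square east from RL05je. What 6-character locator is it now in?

RL05ke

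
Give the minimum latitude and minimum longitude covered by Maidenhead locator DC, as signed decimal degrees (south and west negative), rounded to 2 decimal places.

-70.00, -120.00

Field D=3, C=2: +3·20° lon, +2·10° lat → SW at lon -120°, lat -70°.
latitude -70.00, longitude -120.00.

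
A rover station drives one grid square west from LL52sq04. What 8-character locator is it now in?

LL52rq94

Longitude extended square 0; −1 → -1, wraps to 9, carry into subsquare.
Longitude subsquare s = 18; −1 → 17 = r.
The latitude characters are unchanged.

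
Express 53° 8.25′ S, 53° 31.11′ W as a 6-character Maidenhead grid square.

Offset from 180°W / 90°S: lon 126.4815°, lat 36.8625°.
Field: 126.4815/20 → 6 → G, 36.8625/10 → 3 → D; chars GD.
Square: 6.4815/2 → 3, 6.8625/1 → 6; chars 36.
Subsquare: 0.4815/0.0833333 → 5 → f, 0.8625/0.0416667 → 20 → u; chars fu.

GD36fu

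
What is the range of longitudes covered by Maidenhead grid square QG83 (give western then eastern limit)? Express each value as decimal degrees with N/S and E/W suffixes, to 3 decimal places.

Field Q=16, G=6: +16·20° lon, +6·10° lat → SW at lon 140°, lat -30°.
Square 8, 3: +8·2° lon, +3·1° lat → SW at lon 156°, lat -27°.
Cell spans 2° lon × 1° lat.
west 156.000° E, east 158.000° E.

156.000° E, 158.000° E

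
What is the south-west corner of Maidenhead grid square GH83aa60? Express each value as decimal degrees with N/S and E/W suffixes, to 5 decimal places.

17.00000° S, 43.95000° W

Field G=6, H=7: +6·20° lon, +7·10° lat → SW at lon -60°, lat -20°.
Square 8, 3: +8·2° lon, +3·1° lat → SW at lon -44°, lat -17°.
Subsquare a=0, a=0: +0·0.0833333° lon, +0·0.0416667° lat → SW at lon -44°, lat -17°.
Extended square 6, 0: +6·0.00833333° lon, +0·0.00416667° lat → SW at lon -43.95°, lat -17°.
latitude 17.00000° S, longitude 43.95000° W.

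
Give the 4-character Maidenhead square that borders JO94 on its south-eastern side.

Longitude square 9; +1 → 10, wraps to 0, carry into field.
Longitude field J = 9; +1 → 10 = K.
Latitude square 4; −1 → 3.

KO03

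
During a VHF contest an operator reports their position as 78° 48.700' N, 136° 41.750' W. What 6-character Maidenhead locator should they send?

CQ18pt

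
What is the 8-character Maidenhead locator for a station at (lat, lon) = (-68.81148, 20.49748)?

Add 180° to longitude and 90° to latitude: 200.49748, 21.18852.
Field: 200.49748/20 → 10 → K, 21.18852/10 → 2 → C; chars KC.
Square: 0.49748/2 → 0, 1.18852/1 → 1; chars 01.
Subsquare: 0.49748/0.0833333 → 5 → f, 0.18852/0.0416667 → 4 → e; chars fe.
Extended square: 0.08081/0.00833333 → 9, 0.02185/0.00416667 → 5; chars 95.

KC01fe95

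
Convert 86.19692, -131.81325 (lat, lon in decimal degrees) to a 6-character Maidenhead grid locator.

CR46ce

Add 180° to longitude and 90° to latitude: 48.1867, 176.1969.
Field (20°×10°, letters A–R): lon ⌊48.1867/20⌋ = 2 → C; lat ⌊176.1969/10⌋ = 17 → R.
Square (2°×1°, digits 0–9): lon ⌊8.1867/2⌋ = 4; lat ⌊6.1969/1⌋ = 6.
Subsquare (5′×2.5′, letters a–x): lon ⌊0.1867/0.0833333⌋ = 2 → c; lat ⌊0.1969/0.0416667⌋ = 4 → e.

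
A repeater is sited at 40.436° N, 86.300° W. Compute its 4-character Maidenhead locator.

EN60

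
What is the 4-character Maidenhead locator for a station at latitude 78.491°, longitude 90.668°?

NQ58

Add 180° to longitude and 90° to latitude: 270.67, 168.49.
Field: 270.67/20 → 13 → N, 168.49/10 → 16 → Q; chars NQ.
Square: 10.67/2 → 5, 8.49/1 → 8; chars 58.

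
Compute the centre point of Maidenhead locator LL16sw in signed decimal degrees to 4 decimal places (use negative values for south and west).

26.9375, 43.5417

Field L=11, L=11: +11·20° lon, +11·10° lat → SW at lon 40°, lat 20°.
Square 1, 6: +1·2° lon, +6·1° lat → SW at lon 42°, lat 26°.
Subsquare s=18, w=22: +18·0.0833333° lon, +22·0.0416667° lat → SW at lon 43.5°, lat 26.9167°.
Cell spans 0.0833333° lon × 0.0416667° lat. Centre is SW corner plus half of each.
latitude 26.9375, longitude 43.5417.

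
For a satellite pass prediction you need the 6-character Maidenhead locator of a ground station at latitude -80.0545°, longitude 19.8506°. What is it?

JA99ww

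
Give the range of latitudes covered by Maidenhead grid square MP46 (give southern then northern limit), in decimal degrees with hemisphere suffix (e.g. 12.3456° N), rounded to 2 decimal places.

Field M=12, P=15: +12·20° lon, +15·10° lat → SW at lon 60°, lat 60°.
Square 4, 6: +4·2° lon, +6·1° lat → SW at lon 68°, lat 66°.
Cell spans 2° lon × 1° lat.
south 66.00° N, north 67.00° N.

66.00° N, 67.00° N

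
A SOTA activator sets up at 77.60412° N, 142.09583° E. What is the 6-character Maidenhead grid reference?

Shift to the Maidenhead origin (180°W, 90°S): lon 322.0958, lat 167.6041.
Field: 322.0958/20 → 16 → Q, 167.6041/10 → 16 → Q; chars QQ.
Square: 2.0958/2 → 1, 7.6041/1 → 7; chars 17.
Subsquare: 0.0958/0.0833333 → 1 → b, 0.6041/0.0416667 → 14 → o; chars bo.

QQ17bo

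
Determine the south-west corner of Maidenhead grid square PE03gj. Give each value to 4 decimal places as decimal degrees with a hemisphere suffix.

46.6250° S, 120.5000° E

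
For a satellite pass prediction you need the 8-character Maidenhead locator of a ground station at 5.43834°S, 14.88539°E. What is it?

JI74kn64

Offset from 180°W / 90°S: lon 194.88539°, lat 84.56166°.
Field: 194.88539/20 → 9 → J, 84.56166/10 → 8 → I; chars JI.
Square: 14.88539/2 → 7, 4.56166/1 → 4; chars 74.
Subsquare: 0.88539/0.0833333 → 10 → k, 0.56166/0.0416667 → 13 → n; chars kn.
Extended square: 0.05206/0.00833333 → 6, 0.01999/0.00416667 → 4; chars 64.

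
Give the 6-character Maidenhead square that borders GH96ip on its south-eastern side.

Longitude subsquare i = 8; +1 → 9 = j.
Latitude subsquare p = 15; −1 → 14 = o.

GH96jo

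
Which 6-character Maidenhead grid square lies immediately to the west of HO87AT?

Longitude subsquare a = 0; −1 → -1, wraps to 23 = x, carry into square.
Longitude square 8; −1 → 7.
The latitude characters are unchanged.

HO77xt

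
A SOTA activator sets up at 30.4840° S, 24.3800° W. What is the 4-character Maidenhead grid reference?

Offset from 180°W / 90°S: lon 155.62°, lat 59.52°.
Field: 155.62/20 → 7 → H, 59.52/10 → 5 → F; chars HF.
Square: 15.62/2 → 7, 9.52/1 → 9; chars 79.

HF79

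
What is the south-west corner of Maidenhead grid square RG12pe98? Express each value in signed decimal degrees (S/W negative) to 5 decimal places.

Field R=17, G=6: +17·20° lon, +6·10° lat → SW at lon 160°, lat -30°.
Square 1, 2: +1·2° lon, +2·1° lat → SW at lon 162°, lat -28°.
Subsquare p=15, e=4: +15·0.0833333° lon, +4·0.0416667° lat → SW at lon 163.25°, lat -27.8333°.
Extended square 9, 8: +9·0.00833333° lon, +8·0.00416667° lat → SW at lon 163.325°, lat -27.8°.
latitude -27.80000, longitude 163.32500.

-27.80000, 163.32500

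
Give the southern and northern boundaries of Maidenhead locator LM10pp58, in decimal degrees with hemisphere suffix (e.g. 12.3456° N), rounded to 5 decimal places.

30.65833° N, 30.66250° N

Field L=11, M=12: +11·20° lon, +12·10° lat → SW at lon 40°, lat 30°.
Square 1, 0: +1·2° lon, +0·1° lat → SW at lon 42°, lat 30°.
Subsquare p=15, p=15: +15·0.0833333° lon, +15·0.0416667° lat → SW at lon 43.25°, lat 30.625°.
Extended square 5, 8: +5·0.00833333° lon, +8·0.00416667° lat → SW at lon 43.2917°, lat 30.6583°.
Cell spans 0.00833333° lon × 0.00416667° lat.
south 30.65833° N, north 30.66250° N.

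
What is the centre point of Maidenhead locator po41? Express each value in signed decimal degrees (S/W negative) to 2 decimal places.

51.50, 129.00

Field P=15, O=14: +15·20° lon, +14·10° lat → SW at lon 120°, lat 50°.
Square 4, 1: +4·2° lon, +1·1° lat → SW at lon 128°, lat 51°.
Cell spans 2° lon × 1° lat. Centre is SW corner plus half of each.
latitude 51.50, longitude 129.00.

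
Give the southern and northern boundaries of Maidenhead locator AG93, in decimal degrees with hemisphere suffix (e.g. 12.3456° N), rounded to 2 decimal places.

27.00° S, 26.00° S

Field A=0, G=6: +0·20° lon, +6·10° lat → SW at lon -180°, lat -30°.
Square 9, 3: +9·2° lon, +3·1° lat → SW at lon -162°, lat -27°.
Cell spans 2° lon × 1° lat.
south 27.00° S, north 26.00° S.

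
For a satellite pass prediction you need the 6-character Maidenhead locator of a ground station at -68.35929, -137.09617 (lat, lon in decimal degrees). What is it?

Shift to the Maidenhead origin (180°W, 90°S): lon 42.9038, lat 21.6407.
Field (20°×10°, letters A–R): lon ⌊42.9038/20⌋ = 2 → C; lat ⌊21.6407/10⌋ = 2 → C.
Square (2°×1°, digits 0–9): lon ⌊2.9038/2⌋ = 1; lat ⌊1.6407/1⌋ = 1.
Subsquare (5′×2.5′, letters a–x): lon ⌊0.9038/0.0833333⌋ = 10 → k; lat ⌊0.6407/0.0416667⌋ = 15 → p.

CC11kp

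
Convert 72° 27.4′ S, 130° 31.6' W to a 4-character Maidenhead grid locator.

Add 180° to longitude and 90° to latitude: 49.47, 17.54.
Field: 49.47/20 → 2 → C, 17.54/10 → 1 → B; chars CB.
Square: 9.47/2 → 4, 7.54/1 → 7; chars 47.

CB47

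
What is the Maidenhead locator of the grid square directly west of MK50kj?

Longitude subsquare k = 10; −1 → 9 = j.
The latitude characters are unchanged.

MK50jj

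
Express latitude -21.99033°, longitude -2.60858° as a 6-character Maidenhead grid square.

IG88qa

Shift to the Maidenhead origin (180°W, 90°S): lon 177.3914, lat 68.0097.
Field: lon ⌊177.3914/20⌋ = 8 → I; lat ⌊68.0097/10⌋ = 6 → G.
Square: lon ⌊17.3914/2⌋ = 8; lat ⌊8.0097/1⌋ = 8.
Subsquare: lon ⌊1.3914/0.0833333⌋ = 16 → q; lat ⌊0.0097/0.0416667⌋ = 0 → a.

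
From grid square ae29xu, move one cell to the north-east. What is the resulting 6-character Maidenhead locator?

Longitude subsquare x = 23; +1 → 24, wraps to 0 = a, carry into square.
Longitude square 2; +1 → 3.
Latitude subsquare u = 20; +1 → 21 = v.

AE39av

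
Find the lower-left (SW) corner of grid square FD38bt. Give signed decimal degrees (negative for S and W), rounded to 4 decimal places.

-51.2083, -73.9167

Field F=5, D=3: +5·20° lon, +3·10° lat → SW at lon -80°, lat -60°.
Square 3, 8: +3·2° lon, +8·1° lat → SW at lon -74°, lat -52°.
Subsquare b=1, t=19: +1·0.0833333° lon, +19·0.0416667° lat → SW at lon -73.9167°, lat -51.2083°.
latitude -51.2083, longitude -73.9167.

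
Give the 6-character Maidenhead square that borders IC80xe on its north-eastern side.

IC90af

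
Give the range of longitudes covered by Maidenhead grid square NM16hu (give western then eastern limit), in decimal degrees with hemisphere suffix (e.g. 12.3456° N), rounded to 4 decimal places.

82.5833° E, 82.6667° E

Field N=13, M=12: +13·20° lon, +12·10° lat → SW at lon 80°, lat 30°.
Square 1, 6: +1·2° lon, +6·1° lat → SW at lon 82°, lat 36°.
Subsquare h=7, u=20: +7·0.0833333° lon, +20·0.0416667° lat → SW at lon 82.5833°, lat 36.8333°.
Cell spans 0.0833333° lon × 0.0416667° lat.
west 82.5833° E, east 82.6667° E.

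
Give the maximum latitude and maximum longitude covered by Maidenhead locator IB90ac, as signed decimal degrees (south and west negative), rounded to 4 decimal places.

Field I=8, B=1: +8·20° lon, +1·10° lat → SW at lon -20°, lat -80°.
Square 9, 0: +9·2° lon, +0·1° lat → SW at lon -2°, lat -80°.
Subsquare a=0, c=2: +0·0.0833333° lon, +2·0.0416667° lat → SW at lon -2°, lat -79.9167°.
Cell spans 0.0833333° lon × 0.0416667° lat. NE corner is SW corner plus one full cell.
latitude -79.8750, longitude -1.9167.

-79.8750, -1.9167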